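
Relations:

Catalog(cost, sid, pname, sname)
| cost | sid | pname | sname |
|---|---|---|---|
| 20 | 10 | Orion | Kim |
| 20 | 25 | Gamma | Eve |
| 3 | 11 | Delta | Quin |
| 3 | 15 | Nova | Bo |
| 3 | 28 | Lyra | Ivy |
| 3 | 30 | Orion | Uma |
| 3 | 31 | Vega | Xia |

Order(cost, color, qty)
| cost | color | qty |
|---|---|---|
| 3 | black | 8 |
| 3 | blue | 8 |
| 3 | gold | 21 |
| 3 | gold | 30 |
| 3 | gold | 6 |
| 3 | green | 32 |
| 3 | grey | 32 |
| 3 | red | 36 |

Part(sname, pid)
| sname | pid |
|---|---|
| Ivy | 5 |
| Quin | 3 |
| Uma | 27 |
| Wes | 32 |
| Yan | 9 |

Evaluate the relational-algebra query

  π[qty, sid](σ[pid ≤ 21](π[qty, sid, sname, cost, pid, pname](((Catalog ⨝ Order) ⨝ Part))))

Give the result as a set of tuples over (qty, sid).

{(21, 11), (21, 28), (30, 11), (30, 28), (32, 11), (32, 28), (36, 11), (36, 28), (6, 11), (6, 28), (8, 11), (8, 28)}

Joining Catalog and Order on cost yields {(3, 11, Delta, Quin, black, 8), (3, 11, Delta, Quin, blue, 8), (3, 11, Delta, Quin, gold, 21), (3, 11, Delta, Quin, gold, 30), (3, 11, Delta, Quin, gold, 6), (3, 11, Delta, Quin, green, 32), (3, 11, Delta, Quin, grey, 32), (3, 11, Delta, Quin, red, 36), (3, 15, Nova, Bo, black, 8), (3, 15, Nova, Bo, blue, 8), (3, 15, Nova, Bo, gold, 21), (3, 15, Nova, Bo, gold, 30), (3, 15, Nova, Bo, gold, 6), (3, 15, Nova, Bo, green, 32), (3, 15, Nova, Bo, grey, 32), (3, 15, Nova, Bo, red, 36), (3, 28, Lyra, Ivy, black, 8), (3, 28, Lyra, Ivy, blue, 8), (3, 28, Lyra, Ivy, gold, 21), (3, 28, Lyra, Ivy, gold, 30), (3, 28, Lyra, Ivy, gold, 6), (3, 28, Lyra, Ivy, green, 32), (3, 28, Lyra, Ivy, grey, 32), (3, 28, Lyra, Ivy, red, 36), (3, 30, Orion, Uma, black, 8), (3, 30, Orion, Uma, blue, 8), (3, 30, Orion, Uma, gold, 21), (3, 30, Orion, Uma, gold, 30), (3, 30, Orion, Uma, gold, 6), (3, 30, Orion, Uma, green, 32), (3, 30, Orion, Uma, grey, 32), (3, 30, Orion, Uma, red, 36), (3, 31, Vega, Xia, black, 8), (3, 31, Vega, Xia, blue, 8), (3, 31, Vega, Xia, gold, 21), (3, 31, Vega, Xia, gold, 30), (3, 31, Vega, Xia, gold, 6), (3, 31, Vega, Xia, green, 32), (3, 31, Vega, Xia, grey, 32), (3, 31, Vega, Xia, red, 36)}.
Joining (Catalog ⨝ Order) and Part on sname yields {(3, 11, Delta, Quin, black, 8, 3), (3, 11, Delta, Quin, blue, 8, 3), (3, 11, Delta, Quin, gold, 21, 3), (3, 11, Delta, Quin, gold, 30, 3), (3, 11, Delta, Quin, gold, 6, 3), (3, 11, Delta, Quin, green, 32, 3), (3, 11, Delta, Quin, grey, 32, 3), (3, 11, Delta, Quin, red, 36, 3), (3, 28, Lyra, Ivy, black, 8, 5), (3, 28, Lyra, Ivy, blue, 8, 5), (3, 28, Lyra, Ivy, gold, 21, 5), (3, 28, Lyra, Ivy, gold, 30, 5), (3, 28, Lyra, Ivy, gold, 6, 5), (3, 28, Lyra, Ivy, green, 32, 5), (3, 28, Lyra, Ivy, grey, 32, 5), (3, 28, Lyra, Ivy, red, 36, 5), (3, 30, Orion, Uma, black, 8, 27), (3, 30, Orion, Uma, blue, 8, 27), (3, 30, Orion, Uma, gold, 21, 27), (3, 30, Orion, Uma, gold, 30, 27), (3, 30, Orion, Uma, gold, 6, 27), (3, 30, Orion, Uma, green, 32, 27), (3, 30, Orion, Uma, grey, 32, 27), (3, 30, Orion, Uma, red, 36, 27)}.
Projecting to qty, sid, sname, cost, pid, pname (6 duplicate(s) eliminated): {(21, 11, Quin, 3, 3, Delta), (21, 28, Ivy, 3, 5, Lyra), (21, 30, Uma, 3, 27, Orion), (30, 11, Quin, 3, 3, Delta), (30, 28, Ivy, 3, 5, Lyra), (30, 30, Uma, 3, 27, Orion), (32, 11, Quin, 3, 3, Delta), (32, 28, Ivy, 3, 5, Lyra), (32, 30, Uma, 3, 27, Orion), (36, 11, Quin, 3, 3, Delta), (36, 28, Ivy, 3, 5, Lyra), (36, 30, Uma, 3, 27, Orion), (6, 11, Quin, 3, 3, Delta), (6, 28, Ivy, 3, 5, Lyra), (6, 30, Uma, 3, 27, Orion), (8, 11, Quin, 3, 3, Delta), (8, 28, Ivy, 3, 5, Lyra), (8, 30, Uma, 3, 27, Orion)}
Selection pid ≤ 21: {(21, 11, Quin, 3, 3, Delta), (21, 28, Ivy, 3, 5, Lyra), (30, 11, Quin, 3, 3, Delta), (30, 28, Ivy, 3, 5, Lyra), (32, 11, Quin, 3, 3, Delta), (32, 28, Ivy, 3, 5, Lyra), (36, 11, Quin, 3, 3, Delta), (36, 28, Ivy, 3, 5, Lyra), (6, 11, Quin, 3, 3, Delta), (6, 28, Ivy, 3, 5, Lyra), (8, 11, Quin, 3, 3, Delta), (8, 28, Ivy, 3, 5, Lyra)}
Projecting to qty, sid: {(21, 11), (21, 28), (30, 11), (30, 28), (32, 11), (32, 28), (36, 11), (36, 28), (6, 11), (6, 28), (8, 11), (8, 28)}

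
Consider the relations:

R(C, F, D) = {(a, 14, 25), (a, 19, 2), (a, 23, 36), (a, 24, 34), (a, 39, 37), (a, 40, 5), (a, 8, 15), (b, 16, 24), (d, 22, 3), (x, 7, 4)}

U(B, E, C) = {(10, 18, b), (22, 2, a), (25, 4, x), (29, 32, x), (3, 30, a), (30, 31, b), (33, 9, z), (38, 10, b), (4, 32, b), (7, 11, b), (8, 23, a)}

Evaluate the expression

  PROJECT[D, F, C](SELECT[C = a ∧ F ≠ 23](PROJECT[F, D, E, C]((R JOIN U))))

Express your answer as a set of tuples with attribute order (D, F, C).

{(15, 8, a), (2, 19, a), (25, 14, a), (34, 24, a), (37, 39, a), (5, 40, a)}

R ⋈ U (natural join on C): {(a, 14, 25, 22, 2), (a, 14, 25, 3, 30), (a, 14, 25, 8, 23), (a, 19, 2, 22, 2), (a, 19, 2, 3, 30), (a, 19, 2, 8, 23), (a, 23, 36, 22, 2), (a, 23, 36, 3, 30), (a, 23, 36, 8, 23), (a, 24, 34, 22, 2), (a, 24, 34, 3, 30), (a, 24, 34, 8, 23), (a, 39, 37, 22, 2), (a, 39, 37, 3, 30), (a, 39, 37, 8, 23), (a, 40, 5, 22, 2), (a, 40, 5, 3, 30), (a, 40, 5, 8, 23), (a, 8, 15, 22, 2), (a, 8, 15, 3, 30), (a, 8, 15, 8, 23), (b, 16, 24, 10, 18), (b, 16, 24, 30, 31), (b, 16, 24, 38, 10), (b, 16, 24, 4, 32), (b, 16, 24, 7, 11), (x, 7, 4, 25, 4), (x, 7, 4, 29, 32)}
Projecting to F, D, E, C: {(14, 25, 2, a), (14, 25, 23, a), (14, 25, 30, a), (16, 24, 10, b), (16, 24, 11, b), (16, 24, 18, b), (16, 24, 31, b), (16, 24, 32, b), (19, 2, 2, a), (19, 2, 23, a), (19, 2, 30, a), (23, 36, 2, a), (23, 36, 23, a), (23, 36, 30, a), (24, 34, 2, a), (24, 34, 23, a), (24, 34, 30, a), (39, 37, 2, a), (39, 37, 23, a), (39, 37, 30, a), (40, 5, 2, a), (40, 5, 23, a), (40, 5, 30, a), (7, 4, 32, x), (7, 4, 4, x), (8, 15, 2, a), (8, 15, 23, a), (8, 15, 30, a)}
σ[C = a ∧ F ≠ 23]: keep tuples satisfying C = a ∧ F ≠ 23 → {(14, 25, 2, a), (14, 25, 23, a), (14, 25, 30, a), (19, 2, 2, a), (19, 2, 23, a), (19, 2, 30, a), (24, 34, 2, a), (24, 34, 23, a), (24, 34, 30, a), (39, 37, 2, a), (39, 37, 23, a), (39, 37, 30, a), (40, 5, 2, a), (40, 5, 23, a), (40, 5, 30, a), (8, 15, 2, a), (8, 15, 23, a), (8, 15, 30, a)}
Projecting to D, F, C (12 duplicate(s) eliminated): {(15, 8, a), (2, 19, a), (25, 14, a), (34, 24, a), (37, 39, a), (5, 40, a)}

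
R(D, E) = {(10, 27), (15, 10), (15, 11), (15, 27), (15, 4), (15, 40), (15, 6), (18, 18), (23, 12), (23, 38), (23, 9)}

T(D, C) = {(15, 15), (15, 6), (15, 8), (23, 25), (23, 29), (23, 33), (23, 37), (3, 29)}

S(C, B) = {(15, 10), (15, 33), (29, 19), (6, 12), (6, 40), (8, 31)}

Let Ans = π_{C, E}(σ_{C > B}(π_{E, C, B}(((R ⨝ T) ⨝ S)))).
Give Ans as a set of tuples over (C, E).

{(15, 10), (15, 11), (15, 27), (15, 4), (15, 40), (15, 6), (29, 12), (29, 38), (29, 9)}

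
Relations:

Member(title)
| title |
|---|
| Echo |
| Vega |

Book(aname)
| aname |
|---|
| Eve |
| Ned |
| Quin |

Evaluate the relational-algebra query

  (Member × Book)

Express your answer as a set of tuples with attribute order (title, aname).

{(Echo, Eve), (Echo, Ned), (Echo, Quin), (Vega, Eve), (Vega, Ned), (Vega, Quin)}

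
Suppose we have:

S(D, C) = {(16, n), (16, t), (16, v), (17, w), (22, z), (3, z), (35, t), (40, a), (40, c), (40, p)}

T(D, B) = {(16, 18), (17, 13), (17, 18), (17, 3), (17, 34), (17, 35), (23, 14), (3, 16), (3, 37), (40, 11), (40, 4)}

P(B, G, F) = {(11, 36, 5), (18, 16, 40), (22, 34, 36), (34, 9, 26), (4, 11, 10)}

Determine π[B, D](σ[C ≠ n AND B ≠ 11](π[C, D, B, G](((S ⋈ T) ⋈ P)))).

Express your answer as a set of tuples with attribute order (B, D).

{(18, 16), (18, 17), (34, 17), (4, 40)}

Natural join on D: {(16, n, 18), (16, t, 18), (16, v, 18), (17, w, 13), (17, w, 18), (17, w, 3), (17, w, 34), (17, w, 35), (3, z, 16), (3, z, 37), (40, a, 11), (40, a, 4), (40, c, 11), (40, c, 4), (40, p, 11), (40, p, 4)}
Natural join on B: {(16, n, 18, 16, 40), (16, t, 18, 16, 40), (16, v, 18, 16, 40), (17, w, 18, 16, 40), (17, w, 34, 9, 26), (40, a, 11, 36, 5), (40, a, 4, 11, 10), (40, c, 11, 36, 5), (40, c, 4, 11, 10), (40, p, 11, 36, 5), (40, p, 4, 11, 10)}
π_{C, D, B, G} gives {(a, 40, 11, 36), (a, 40, 4, 11), (c, 40, 11, 36), (c, 40, 4, 11), (n, 16, 18, 16), (p, 40, 11, 36), (p, 40, 4, 11), (t, 16, 18, 16), (v, 16, 18, 16), (w, 17, 18, 16), (w, 17, 34, 9)}.
Selection C ≠ n AND B ≠ 11: {(a, 40, 4, 11), (c, 40, 4, 11), (p, 40, 4, 11), (t, 16, 18, 16), (v, 16, 18, 16), (w, 17, 18, 16), (w, 17, 34, 9)}
π_{B, D} gives {(18, 16), (18, 17), (34, 17), (4, 40)} (3 duplicate(s) eliminated).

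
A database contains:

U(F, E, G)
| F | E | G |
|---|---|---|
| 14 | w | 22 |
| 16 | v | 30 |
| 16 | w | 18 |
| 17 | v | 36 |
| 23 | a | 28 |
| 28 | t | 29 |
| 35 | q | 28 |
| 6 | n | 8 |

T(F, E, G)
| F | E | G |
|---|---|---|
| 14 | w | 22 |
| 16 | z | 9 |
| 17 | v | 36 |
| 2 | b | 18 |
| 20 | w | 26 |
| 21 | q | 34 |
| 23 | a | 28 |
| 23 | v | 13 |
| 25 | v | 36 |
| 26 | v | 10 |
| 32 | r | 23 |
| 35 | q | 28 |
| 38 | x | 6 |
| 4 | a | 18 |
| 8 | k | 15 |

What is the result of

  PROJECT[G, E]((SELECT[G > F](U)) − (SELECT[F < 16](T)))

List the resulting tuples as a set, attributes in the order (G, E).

Apply σ_{G > F}; surviving tuples: {(14, w, 22), (16, v, 30), (16, w, 18), (17, v, 36), (23, a, 28), (28, t, 29), (6, n, 8)}
Apply σ_{F < 16}; surviving tuples: {(14, w, 22), (2, b, 18), (4, a, 18), (8, k, 15)}
Difference: {(14, w, 22), (16, v, 30), (16, w, 18), (17, v, 36), (23, a, 28), (28, t, 29), (6, n, 8)} with {(14, w, 22), (2, b, 18), (4, a, 18), (8, k, 15)} → {(16, v, 30), (16, w, 18), (17, v, 36), (23, a, 28), (28, t, 29), (6, n, 8)}
Keep only column(s) G, E: {(18, w), (28, a), (29, t), (30, v), (36, v), (8, n)}

{(18, w), (28, a), (29, t), (30, v), (36, v), (8, n)}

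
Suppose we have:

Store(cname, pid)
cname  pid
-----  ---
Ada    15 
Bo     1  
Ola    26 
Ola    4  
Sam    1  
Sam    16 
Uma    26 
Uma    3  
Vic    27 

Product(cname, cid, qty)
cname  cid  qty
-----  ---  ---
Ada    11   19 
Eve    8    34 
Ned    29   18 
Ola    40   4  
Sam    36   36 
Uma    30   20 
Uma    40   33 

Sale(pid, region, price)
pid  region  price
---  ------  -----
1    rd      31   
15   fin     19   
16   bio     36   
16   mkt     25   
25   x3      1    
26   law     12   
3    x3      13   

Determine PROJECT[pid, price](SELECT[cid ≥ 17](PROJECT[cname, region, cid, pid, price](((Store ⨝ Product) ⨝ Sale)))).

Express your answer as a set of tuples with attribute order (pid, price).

Natural join on cname: {(Ada, 15, 11, 19), (Ola, 26, 40, 4), (Ola, 4, 40, 4), (Sam, 1, 36, 36), (Sam, 16, 36, 36), (Uma, 26, 30, 20), (Uma, 26, 40, 33), (Uma, 3, 30, 20), (Uma, 3, 40, 33)}
Natural join on pid: {(Ada, 15, 11, 19, fin, 19), (Ola, 26, 40, 4, law, 12), (Sam, 1, 36, 36, rd, 31), (Sam, 16, 36, 36, bio, 36), (Sam, 16, 36, 36, mkt, 25), (Uma, 26, 30, 20, law, 12), (Uma, 26, 40, 33, law, 12), (Uma, 3, 30, 20, x3, 13), (Uma, 3, 40, 33, x3, 13)}
π[cname, region, cid, pid, price]: project onto (cname, region, cid, pid, price) → {(Ada, fin, 11, 15, 19), (Ola, law, 40, 26, 12), (Sam, bio, 36, 16, 36), (Sam, mkt, 36, 16, 25), (Sam, rd, 36, 1, 31), (Uma, law, 30, 26, 12), (Uma, law, 40, 26, 12), (Uma, x3, 30, 3, 13), (Uma, x3, 40, 3, 13)}
σ[cid ≥ 17]: keep tuples satisfying cid ≥ 17 → {(Ola, law, 40, 26, 12), (Sam, bio, 36, 16, 36), (Sam, mkt, 36, 16, 25), (Sam, rd, 36, 1, 31), (Uma, law, 30, 26, 12), (Uma, law, 40, 26, 12), (Uma, x3, 30, 3, 13), (Uma, x3, 40, 3, 13)}
π[pid, price]: project onto (pid, price) (3 duplicate(s) eliminated) → {(1, 31), (16, 25), (16, 36), (26, 12), (3, 13)}

{(1, 31), (16, 25), (16, 36), (26, 12), (3, 13)}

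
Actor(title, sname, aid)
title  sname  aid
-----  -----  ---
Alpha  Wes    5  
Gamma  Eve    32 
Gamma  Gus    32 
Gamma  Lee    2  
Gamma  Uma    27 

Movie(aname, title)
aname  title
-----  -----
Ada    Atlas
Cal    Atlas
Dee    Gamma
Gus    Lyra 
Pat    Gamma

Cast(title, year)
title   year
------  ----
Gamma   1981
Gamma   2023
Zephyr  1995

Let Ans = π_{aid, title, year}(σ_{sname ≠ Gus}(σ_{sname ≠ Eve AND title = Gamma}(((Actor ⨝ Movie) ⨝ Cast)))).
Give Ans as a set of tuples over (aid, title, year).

{(2, Gamma, 1981), (2, Gamma, 2023), (27, Gamma, 1981), (27, Gamma, 2023)}

Joining Actor and Movie on title yields {(Gamma, Eve, 32, Dee), (Gamma, Eve, 32, Pat), (Gamma, Gus, 32, Dee), (Gamma, Gus, 32, Pat), (Gamma, Lee, 2, Dee), (Gamma, Lee, 2, Pat), (Gamma, Uma, 27, Dee), (Gamma, Uma, 27, Pat)}.
Joining (Actor ⨝ Movie) and Cast on title yields {(Gamma, Eve, 32, Dee, 1981), (Gamma, Eve, 32, Dee, 2023), (Gamma, Eve, 32, Pat, 1981), (Gamma, Eve, 32, Pat, 2023), (Gamma, Gus, 32, Dee, 1981), (Gamma, Gus, 32, Dee, 2023), (Gamma, Gus, 32, Pat, 1981), (Gamma, Gus, 32, Pat, 2023), (Gamma, Lee, 2, Dee, 1981), (Gamma, Lee, 2, Dee, 2023), (Gamma, Lee, 2, Pat, 1981), (Gamma, Lee, 2, Pat, 2023), (Gamma, Uma, 27, Dee, 1981), (Gamma, Uma, 27, Dee, 2023), (Gamma, Uma, 27, Pat, 1981), (Gamma, Uma, 27, Pat, 2023)}.
Filtering on sname ≠ Eve AND title = Gamma leaves {(Gamma, Gus, 32, Dee, 1981), (Gamma, Gus, 32, Dee, 2023), (Gamma, Gus, 32, Pat, 1981), (Gamma, Gus, 32, Pat, 2023), (Gamma, Lee, 2, Dee, 1981), (Gamma, Lee, 2, Dee, 2023), (Gamma, Lee, 2, Pat, 1981), (Gamma, Lee, 2, Pat, 2023), (Gamma, Uma, 27, Dee, 1981), (Gamma, Uma, 27, Dee, 2023), (Gamma, Uma, 27, Pat, 1981), (Gamma, Uma, 27, Pat, 2023)}.
Filtering on sname ≠ Gus leaves {(Gamma, Lee, 2, Dee, 1981), (Gamma, Lee, 2, Dee, 2023), (Gamma, Lee, 2, Pat, 1981), (Gamma, Lee, 2, Pat, 2023), (Gamma, Uma, 27, Dee, 1981), (Gamma, Uma, 27, Dee, 2023), (Gamma, Uma, 27, Pat, 1981), (Gamma, Uma, 27, Pat, 2023)}.
Keep only column(s) aid, title, year (4 duplicate(s) eliminated): {(2, Gamma, 1981), (2, Gamma, 2023), (27, Gamma, 1981), (27, Gamma, 2023)}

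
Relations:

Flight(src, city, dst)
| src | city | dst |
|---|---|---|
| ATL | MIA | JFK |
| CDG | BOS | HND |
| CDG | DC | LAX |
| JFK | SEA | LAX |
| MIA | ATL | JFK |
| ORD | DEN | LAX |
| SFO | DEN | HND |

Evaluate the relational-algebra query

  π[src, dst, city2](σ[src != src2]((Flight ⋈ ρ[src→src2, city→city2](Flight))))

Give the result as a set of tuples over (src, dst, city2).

ρ[src→src2, city→city2]: schema becomes (src2, city2, dst); tuples unchanged.
Natural join on dst: {(ATL, MIA, JFK, ATL, MIA), (ATL, MIA, JFK, MIA, ATL), (CDG, BOS, HND, CDG, BOS), (CDG, BOS, HND, SFO, DEN), (CDG, DC, LAX, CDG, DC), (CDG, DC, LAX, JFK, SEA), (CDG, DC, LAX, ORD, DEN), (JFK, SEA, LAX, CDG, DC), (JFK, SEA, LAX, JFK, SEA), (JFK, SEA, LAX, ORD, DEN), (MIA, ATL, JFK, ATL, MIA), (MIA, ATL, JFK, MIA, ATL), (ORD, DEN, LAX, CDG, DC), (ORD, DEN, LAX, JFK, SEA), (ORD, DEN, LAX, ORD, DEN), (SFO, DEN, HND, CDG, BOS), (SFO, DEN, HND, SFO, DEN)}
Selection src != src2: {(ATL, MIA, JFK, MIA, ATL), (CDG, BOS, HND, SFO, DEN), (CDG, DC, LAX, JFK, SEA), (CDG, DC, LAX, ORD, DEN), (JFK, SEA, LAX, CDG, DC), (JFK, SEA, LAX, ORD, DEN), (MIA, ATL, JFK, ATL, MIA), (ORD, DEN, LAX, CDG, DC), (ORD, DEN, LAX, JFK, SEA), (SFO, DEN, HND, CDG, BOS)}
Keep only column(s) src, dst, city2: {(ATL, JFK, ATL), (CDG, HND, DEN), (CDG, LAX, DEN), (CDG, LAX, SEA), (JFK, LAX, DC), (JFK, LAX, DEN), (MIA, JFK, MIA), (ORD, LAX, DC), (ORD, LAX, SEA), (SFO, HND, BOS)}

{(ATL, JFK, ATL), (CDG, HND, DEN), (CDG, LAX, DEN), (CDG, LAX, SEA), (JFK, LAX, DC), (JFK, LAX, DEN), (MIA, JFK, MIA), (ORD, LAX, DC), (ORD, LAX, SEA), (SFO, HND, BOS)}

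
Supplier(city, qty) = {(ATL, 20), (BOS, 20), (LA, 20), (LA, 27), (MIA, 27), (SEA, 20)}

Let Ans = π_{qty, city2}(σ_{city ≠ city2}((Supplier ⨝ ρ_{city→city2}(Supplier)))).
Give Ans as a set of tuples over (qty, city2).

ρ[city→city2]: schema becomes (city2, qty); tuples unchanged.
Natural join on qty: {(ATL, 20, ATL), (ATL, 20, BOS), (ATL, 20, LA), (ATL, 20, SEA), (BOS, 20, ATL), (BOS, 20, BOS), (BOS, 20, LA), (BOS, 20, SEA), (LA, 20, ATL), (LA, 20, BOS), (LA, 20, LA), (LA, 20, SEA), (LA, 27, LA), (LA, 27, MIA), (MIA, 27, LA), (MIA, 27, MIA), (SEA, 20, ATL), (SEA, 20, BOS), (SEA, 20, LA), (SEA, 20, SEA)}
Filtering on city ≠ city2 leaves {(ATL, 20, BOS), (ATL, 20, LA), (ATL, 20, SEA), (BOS, 20, ATL), (BOS, 20, LA), (BOS, 20, SEA), (LA, 20, ATL), (LA, 20, BOS), (LA, 20, SEA), (LA, 27, MIA), (MIA, 27, LA), (SEA, 20, ATL), (SEA, 20, BOS), (SEA, 20, LA)}.
π_{qty, city2} gives {(20, ATL), (20, BOS), (20, LA), (20, SEA), (27, LA), (27, MIA)} (8 duplicate(s) eliminated).

{(20, ATL), (20, BOS), (20, LA), (20, SEA), (27, LA), (27, MIA)}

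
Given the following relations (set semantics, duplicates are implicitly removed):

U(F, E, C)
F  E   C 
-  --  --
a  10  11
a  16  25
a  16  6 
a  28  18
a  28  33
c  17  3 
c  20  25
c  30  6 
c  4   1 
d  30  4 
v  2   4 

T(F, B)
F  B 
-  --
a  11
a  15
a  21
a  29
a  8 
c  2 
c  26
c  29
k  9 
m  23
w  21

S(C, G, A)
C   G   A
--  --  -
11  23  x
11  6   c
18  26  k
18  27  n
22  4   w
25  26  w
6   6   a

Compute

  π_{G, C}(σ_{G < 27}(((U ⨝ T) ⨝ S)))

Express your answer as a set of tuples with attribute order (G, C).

Natural join on F: {(a, 10, 11, 11), (a, 10, 11, 15), (a, 10, 11, 21), (a, 10, 11, 29), (a, 10, 11, 8), (a, 16, 25, 11), (a, 16, 25, 15), (a, 16, 25, 21), (a, 16, 25, 29), (a, 16, 25, 8), (a, 16, 6, 11), (a, 16, 6, 15), (a, 16, 6, 21), (a, 16, 6, 29), (a, 16, 6, 8), (a, 28, 18, 11), (a, 28, 18, 15), (a, 28, 18, 21), (a, 28, 18, 29), (a, 28, 18, 8), (a, 28, 33, 11), (a, 28, 33, 15), (a, 28, 33, 21), (a, 28, 33, 29), (a, 28, 33, 8), (c, 17, 3, 2), (c, 17, 3, 26), (c, 17, 3, 29), (c, 20, 25, 2), (c, 20, 25, 26), (c, 20, 25, 29), (c, 30, 6, 2), (c, 30, 6, 26), (c, 30, 6, 29), (c, 4, 1, 2), (c, 4, 1, 26), (c, 4, 1, 29)}
Natural join on C: {(a, 10, 11, 11, 23, x), (a, 10, 11, 11, 6, c), (a, 10, 11, 15, 23, x), (a, 10, 11, 15, 6, c), (a, 10, 11, 21, 23, x), (a, 10, 11, 21, 6, c), (a, 10, 11, 29, 23, x), (a, 10, 11, 29, 6, c), (a, 10, 11, 8, 23, x), (a, 10, 11, 8, 6, c), (a, 16, 25, 11, 26, w), (a, 16, 25, 15, 26, w), (a, 16, 25, 21, 26, w), (a, 16, 25, 29, 26, w), (a, 16, 25, 8, 26, w), (a, 16, 6, 11, 6, a), (a, 16, 6, 15, 6, a), (a, 16, 6, 21, 6, a), (a, 16, 6, 29, 6, a), (a, 16, 6, 8, 6, a), (a, 28, 18, 11, 26, k), (a, 28, 18, 11, 27, n), (a, 28, 18, 15, 26, k), (a, 28, 18, 15, 27, n), (a, 28, 18, 21, 26, k), (a, 28, 18, 21, 27, n), (a, 28, 18, 29, 26, k), (a, 28, 18, 29, 27, n), (a, 28, 18, 8, 26, k), (a, 28, 18, 8, 27, n), (c, 20, 25, 2, 26, w), (c, 20, 25, 26, 26, w), (c, 20, 25, 29, 26, w), (c, 30, 6, 2, 6, a), (c, 30, 6, 26, 6, a), (c, 30, 6, 29, 6, a)}
Filtering on G < 27 leaves {(a, 10, 11, 11, 23, x), (a, 10, 11, 11, 6, c), (a, 10, 11, 15, 23, x), (a, 10, 11, 15, 6, c), (a, 10, 11, 21, 23, x), (a, 10, 11, 21, 6, c), (a, 10, 11, 29, 23, x), (a, 10, 11, 29, 6, c), (a, 10, 11, 8, 23, x), (a, 10, 11, 8, 6, c), (a, 16, 25, 11, 26, w), (a, 16, 25, 15, 26, w), (a, 16, 25, 21, 26, w), (a, 16, 25, 29, 26, w), (a, 16, 25, 8, 26, w), (a, 16, 6, 11, 6, a), (a, 16, 6, 15, 6, a), (a, 16, 6, 21, 6, a), (a, 16, 6, 29, 6, a), (a, 16, 6, 8, 6, a), (a, 28, 18, 11, 26, k), (a, 28, 18, 15, 26, k), (a, 28, 18, 21, 26, k), (a, 28, 18, 29, 26, k), (a, 28, 18, 8, 26, k), (c, 20, 25, 2, 26, w), (c, 20, 25, 26, 26, w), (c, 20, 25, 29, 26, w), (c, 30, 6, 2, 6, a), (c, 30, 6, 26, 6, a), (c, 30, 6, 29, 6, a)}.
π_{G, C} gives {(23, 11), (26, 18), (26, 25), (6, 11), (6, 6)} (26 duplicate(s) eliminated).

{(23, 11), (26, 18), (26, 25), (6, 11), (6, 6)}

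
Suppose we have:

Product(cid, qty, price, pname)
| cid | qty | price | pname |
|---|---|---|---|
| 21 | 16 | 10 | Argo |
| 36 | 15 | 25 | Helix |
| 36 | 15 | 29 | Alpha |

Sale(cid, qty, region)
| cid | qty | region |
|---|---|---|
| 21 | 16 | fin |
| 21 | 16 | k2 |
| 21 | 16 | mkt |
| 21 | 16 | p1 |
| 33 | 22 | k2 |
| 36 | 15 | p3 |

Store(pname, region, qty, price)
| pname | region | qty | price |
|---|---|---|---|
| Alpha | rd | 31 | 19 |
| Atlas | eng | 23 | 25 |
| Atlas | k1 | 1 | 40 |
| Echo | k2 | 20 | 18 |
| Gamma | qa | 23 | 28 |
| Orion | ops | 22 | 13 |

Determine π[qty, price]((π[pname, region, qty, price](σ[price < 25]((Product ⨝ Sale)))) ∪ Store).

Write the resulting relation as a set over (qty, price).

{(1, 40), (16, 10), (20, 18), (22, 13), (23, 25), (23, 28), (31, 19)}

Natural join on cid, qty: {(21, 16, 10, Argo, fin), (21, 16, 10, Argo, k2), (21, 16, 10, Argo, mkt), (21, 16, 10, Argo, p1), (36, 15, 25, Helix, p3), (36, 15, 29, Alpha, p3)}
Apply σ_{price < 25}; surviving tuples: {(21, 16, 10, Argo, fin), (21, 16, 10, Argo, k2), (21, 16, 10, Argo, mkt), (21, 16, 10, Argo, p1)}
Projecting to pname, region, qty, price: {(Argo, fin, 16, 10), (Argo, k2, 16, 10), (Argo, mkt, 16, 10), (Argo, p1, 16, 10)}
Set union of the two operands is {(Alpha, rd, 31, 19), (Argo, fin, 16, 10), (Argo, k2, 16, 10), (Argo, mkt, 16, 10), (Argo, p1, 16, 10), (Atlas, eng, 23, 25), (Atlas, k1, 1, 40), (Echo, k2, 20, 18), (Gamma, qa, 23, 28), (Orion, ops, 22, 13)}.
Projecting to qty, price (3 duplicate(s) eliminated): {(1, 40), (16, 10), (20, 18), (22, 13), (23, 25), (23, 28), (31, 19)}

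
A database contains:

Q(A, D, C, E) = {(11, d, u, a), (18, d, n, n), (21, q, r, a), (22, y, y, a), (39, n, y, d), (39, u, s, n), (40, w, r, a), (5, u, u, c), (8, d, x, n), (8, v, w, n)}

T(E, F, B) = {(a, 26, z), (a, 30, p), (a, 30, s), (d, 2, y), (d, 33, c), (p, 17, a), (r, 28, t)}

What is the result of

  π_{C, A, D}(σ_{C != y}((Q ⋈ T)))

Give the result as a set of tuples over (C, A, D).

Q ⋈ T (natural join on E): {(11, d, u, a, 26, z), (11, d, u, a, 30, p), (11, d, u, a, 30, s), (21, q, r, a, 26, z), (21, q, r, a, 30, p), (21, q, r, a, 30, s), (22, y, y, a, 26, z), (22, y, y, a, 30, p), (22, y, y, a, 30, s), (39, n, y, d, 2, y), (39, n, y, d, 33, c), (40, w, r, a, 26, z), (40, w, r, a, 30, p), (40, w, r, a, 30, s)}
Selection C != y: {(11, d, u, a, 26, z), (11, d, u, a, 30, p), (11, d, u, a, 30, s), (21, q, r, a, 26, z), (21, q, r, a, 30, p), (21, q, r, a, 30, s), (40, w, r, a, 26, z), (40, w, r, a, 30, p), (40, w, r, a, 30, s)}
Keep only column(s) C, A, D (6 duplicate(s) eliminated): {(r, 21, q), (r, 40, w), (u, 11, d)}

{(r, 21, q), (r, 40, w), (u, 11, d)}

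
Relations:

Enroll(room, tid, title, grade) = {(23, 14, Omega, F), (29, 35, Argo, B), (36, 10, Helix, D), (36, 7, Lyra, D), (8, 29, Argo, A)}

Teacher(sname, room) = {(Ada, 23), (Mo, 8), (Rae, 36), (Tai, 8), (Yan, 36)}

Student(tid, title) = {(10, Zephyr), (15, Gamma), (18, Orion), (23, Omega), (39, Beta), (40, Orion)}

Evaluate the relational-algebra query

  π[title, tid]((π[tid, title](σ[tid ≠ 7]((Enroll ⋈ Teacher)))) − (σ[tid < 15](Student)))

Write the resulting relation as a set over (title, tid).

{(Argo, 29), (Helix, 10), (Omega, 14)}

Natural join on room: {(23, 14, Omega, F, Ada), (36, 10, Helix, D, Rae), (36, 10, Helix, D, Yan), (36, 7, Lyra, D, Rae), (36, 7, Lyra, D, Yan), (8, 29, Argo, A, Mo), (8, 29, Argo, A, Tai)}
Filtering on tid ≠ 7 leaves {(23, 14, Omega, F, Ada), (36, 10, Helix, D, Rae), (36, 10, Helix, D, Yan), (8, 29, Argo, A, Mo), (8, 29, Argo, A, Tai)}.
π_{tid, title} gives {(10, Helix), (14, Omega), (29, Argo)} (2 duplicate(s) eliminated).
Filtering on tid < 15 leaves {(10, Zephyr)}.
Set difference of the two operands is {(10, Helix), (14, Omega), (29, Argo)}.
π_{title, tid} gives {(Argo, 29), (Helix, 10), (Omega, 14)}.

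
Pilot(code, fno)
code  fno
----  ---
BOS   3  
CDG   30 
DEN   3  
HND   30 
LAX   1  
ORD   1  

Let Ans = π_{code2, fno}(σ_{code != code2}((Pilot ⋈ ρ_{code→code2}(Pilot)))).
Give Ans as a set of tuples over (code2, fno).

ρ[code→code2]: schema becomes (code2, fno); tuples unchanged.
Joining Pilot and ρ_{code→code2}(Pilot) on fno yields {(BOS, 3, BOS), (BOS, 3, DEN), (CDG, 30, CDG), (CDG, 30, HND), (DEN, 3, BOS), (DEN, 3, DEN), (HND, 30, CDG), (HND, 30, HND), (LAX, 1, LAX), (LAX, 1, ORD), (ORD, 1, LAX), (ORD, 1, ORD)}.
Apply σ_{code != code2}; surviving tuples: {(BOS, 3, DEN), (CDG, 30, HND), (DEN, 3, BOS), (HND, 30, CDG), (LAX, 1, ORD), (ORD, 1, LAX)}
π[code2, fno]: project onto (code2, fno) → {(BOS, 3), (CDG, 30), (DEN, 3), (HND, 30), (LAX, 1), (ORD, 1)}

{(BOS, 3), (CDG, 30), (DEN, 3), (HND, 30), (LAX, 1), (ORD, 1)}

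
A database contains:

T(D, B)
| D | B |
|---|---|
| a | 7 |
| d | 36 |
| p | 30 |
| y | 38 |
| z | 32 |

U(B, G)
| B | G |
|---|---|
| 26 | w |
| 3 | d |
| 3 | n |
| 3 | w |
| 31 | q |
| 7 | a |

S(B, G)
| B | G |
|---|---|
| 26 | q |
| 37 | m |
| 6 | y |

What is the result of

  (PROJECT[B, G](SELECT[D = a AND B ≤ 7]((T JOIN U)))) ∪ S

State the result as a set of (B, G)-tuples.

Natural join on B: {(a, 7, a)}
Selection D = a AND B ≤ 7: {(a, 7, a)}
π_{B, G} gives {(7, a)}.
Set union of the two operands is {(26, q), (37, m), (6, y), (7, a)}.

{(26, q), (37, m), (6, y), (7, a)}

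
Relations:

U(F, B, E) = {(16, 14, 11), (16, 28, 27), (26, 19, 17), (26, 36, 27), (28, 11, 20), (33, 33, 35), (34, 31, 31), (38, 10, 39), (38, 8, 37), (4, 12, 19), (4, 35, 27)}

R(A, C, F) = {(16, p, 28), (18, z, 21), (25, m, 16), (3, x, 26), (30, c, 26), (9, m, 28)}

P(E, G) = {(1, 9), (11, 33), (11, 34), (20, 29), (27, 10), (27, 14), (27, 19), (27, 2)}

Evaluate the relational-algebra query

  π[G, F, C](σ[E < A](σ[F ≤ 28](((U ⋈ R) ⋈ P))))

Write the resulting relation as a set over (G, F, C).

{(10, 26, c), (14, 26, c), (19, 26, c), (2, 26, c), (33, 16, m), (34, 16, m)}

U ⋈ R (natural join on F): {(16, 14, 11, 25, m), (16, 28, 27, 25, m), (26, 19, 17, 3, x), (26, 19, 17, 30, c), (26, 36, 27, 3, x), (26, 36, 27, 30, c), (28, 11, 20, 16, p), (28, 11, 20, 9, m)}
(U ⋈ R) ⋈ P (natural join on E): {(16, 14, 11, 25, m, 33), (16, 14, 11, 25, m, 34), (16, 28, 27, 25, m, 10), (16, 28, 27, 25, m, 14), (16, 28, 27, 25, m, 19), (16, 28, 27, 25, m, 2), (26, 36, 27, 3, x, 10), (26, 36, 27, 3, x, 14), (26, 36, 27, 3, x, 19), (26, 36, 27, 3, x, 2), (26, 36, 27, 30, c, 10), (26, 36, 27, 30, c, 14), (26, 36, 27, 30, c, 19), (26, 36, 27, 30, c, 2), (28, 11, 20, 16, p, 29), (28, 11, 20, 9, m, 29)}
σ[F ≤ 28]: keep tuples satisfying F ≤ 28 → {(16, 14, 11, 25, m, 33), (16, 14, 11, 25, m, 34), (16, 28, 27, 25, m, 10), (16, 28, 27, 25, m, 14), (16, 28, 27, 25, m, 19), (16, 28, 27, 25, m, 2), (26, 36, 27, 3, x, 10), (26, 36, 27, 3, x, 14), (26, 36, 27, 3, x, 19), (26, 36, 27, 3, x, 2), (26, 36, 27, 30, c, 10), (26, 36, 27, 30, c, 14), (26, 36, 27, 30, c, 19), (26, 36, 27, 30, c, 2), (28, 11, 20, 16, p, 29), (28, 11, 20, 9, m, 29)}
σ[E < A]: keep tuples satisfying E < A → {(16, 14, 11, 25, m, 33), (16, 14, 11, 25, m, 34), (26, 36, 27, 30, c, 10), (26, 36, 27, 30, c, 14), (26, 36, 27, 30, c, 19), (26, 36, 27, 30, c, 2)}
π_{G, F, C} gives {(10, 26, c), (14, 26, c), (19, 26, c), (2, 26, c), (33, 16, m), (34, 16, m)}.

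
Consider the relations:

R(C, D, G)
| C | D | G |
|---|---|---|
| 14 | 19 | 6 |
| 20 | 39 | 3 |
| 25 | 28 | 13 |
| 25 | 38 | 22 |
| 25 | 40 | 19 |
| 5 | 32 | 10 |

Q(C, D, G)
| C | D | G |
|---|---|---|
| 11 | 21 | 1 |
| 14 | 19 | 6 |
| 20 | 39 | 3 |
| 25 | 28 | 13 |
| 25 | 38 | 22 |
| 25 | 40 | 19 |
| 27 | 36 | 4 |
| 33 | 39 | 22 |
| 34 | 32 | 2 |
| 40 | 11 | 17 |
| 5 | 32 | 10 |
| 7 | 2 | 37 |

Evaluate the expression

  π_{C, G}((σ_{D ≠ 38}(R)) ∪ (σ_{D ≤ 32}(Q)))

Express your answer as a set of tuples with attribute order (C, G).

Filtering on D ≠ 38 leaves {(14, 19, 6), (20, 39, 3), (25, 28, 13), (25, 40, 19), (5, 32, 10)}.
Filtering on D ≤ 32 leaves {(11, 21, 1), (14, 19, 6), (25, 28, 13), (34, 32, 2), (40, 11, 17), (5, 32, 10), (7, 2, 37)}.
Taking the union: {(11, 21, 1), (14, 19, 6), (20, 39, 3), (25, 28, 13), (25, 40, 19), (34, 32, 2), (40, 11, 17), (5, 32, 10), (7, 2, 37)}
π_{C, G} gives {(11, 1), (14, 6), (20, 3), (25, 13), (25, 19), (34, 2), (40, 17), (5, 10), (7, 37)}.

{(11, 1), (14, 6), (20, 3), (25, 13), (25, 19), (34, 2), (40, 17), (5, 10), (7, 37)}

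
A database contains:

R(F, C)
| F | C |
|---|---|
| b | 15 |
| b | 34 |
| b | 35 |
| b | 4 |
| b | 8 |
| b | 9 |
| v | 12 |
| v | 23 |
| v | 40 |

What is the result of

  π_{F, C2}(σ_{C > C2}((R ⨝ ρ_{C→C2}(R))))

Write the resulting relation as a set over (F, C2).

ρ[C→C2]: schema becomes (F, C2); tuples unchanged.
Natural join on F: {(b, 15, 15), (b, 15, 34), (b, 15, 35), (b, 15, 4), (b, 15, 8), (b, 15, 9), (b, 34, 15), (b, 34, 34), (b, 34, 35), (b, 34, 4), (b, 34, 8), (b, 34, 9), (b, 35, 15), (b, 35, 34), (b, 35, 35), (b, 35, 4), (b, 35, 8), (b, 35, 9), (b, 4, 15), (b, 4, 34), (b, 4, 35), (b, 4, 4), (b, 4, 8), (b, 4, 9), (b, 8, 15), (b, 8, 34), (b, 8, 35), (b, 8, 4), (b, 8, 8), (b, 8, 9), (b, 9, 15), (b, 9, 34), (b, 9, 35), (b, 9, 4), (b, 9, 8), (b, 9, 9), (v, 12, 12), (v, 12, 23), (v, 12, 40), (v, 23, 12), (v, 23, 23), (v, 23, 40), (v, 40, 12), (v, 40, 23), (v, 40, 40)}
σ[C > C2]: keep tuples satisfying C > C2 → {(b, 15, 4), (b, 15, 8), (b, 15, 9), (b, 34, 15), (b, 34, 4), (b, 34, 8), (b, 34, 9), (b, 35, 15), (b, 35, 34), (b, 35, 4), (b, 35, 8), (b, 35, 9), (b, 8, 4), (b, 9, 4), (b, 9, 8), (v, 23, 12), (v, 40, 12), (v, 40, 23)}
π_{F, C2} gives {(b, 15), (b, 34), (b, 4), (b, 8), (b, 9), (v, 12), (v, 23)} (11 duplicate(s) eliminated).

{(b, 15), (b, 34), (b, 4), (b, 8), (b, 9), (v, 12), (v, 23)}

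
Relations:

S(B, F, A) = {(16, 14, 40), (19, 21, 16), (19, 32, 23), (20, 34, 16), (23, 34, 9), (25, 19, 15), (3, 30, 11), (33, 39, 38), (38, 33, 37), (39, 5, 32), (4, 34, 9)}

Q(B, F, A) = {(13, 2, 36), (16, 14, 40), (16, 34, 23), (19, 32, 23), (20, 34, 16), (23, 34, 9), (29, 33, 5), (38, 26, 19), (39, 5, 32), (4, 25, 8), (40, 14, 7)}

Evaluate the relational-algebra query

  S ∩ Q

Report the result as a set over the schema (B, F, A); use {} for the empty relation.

{(16, 14, 40), (19, 32, 23), (20, 34, 16), (23, 34, 9), (39, 5, 32)}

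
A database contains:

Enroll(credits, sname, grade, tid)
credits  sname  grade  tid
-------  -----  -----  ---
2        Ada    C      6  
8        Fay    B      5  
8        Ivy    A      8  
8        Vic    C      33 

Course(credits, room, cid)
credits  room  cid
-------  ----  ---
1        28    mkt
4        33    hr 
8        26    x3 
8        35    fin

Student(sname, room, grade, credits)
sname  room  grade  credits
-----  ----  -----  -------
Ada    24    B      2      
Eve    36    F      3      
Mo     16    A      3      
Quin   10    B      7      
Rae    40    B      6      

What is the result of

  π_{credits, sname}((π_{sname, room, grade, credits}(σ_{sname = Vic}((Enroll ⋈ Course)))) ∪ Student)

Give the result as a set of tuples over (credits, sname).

Natural join on credits: {(8, Fay, B, 5, 26, x3), (8, Fay, B, 5, 35, fin), (8, Ivy, A, 8, 26, x3), (8, Ivy, A, 8, 35, fin), (8, Vic, C, 33, 26, x3), (8, Vic, C, 33, 35, fin)}
σ[sname = Vic]: keep tuples satisfying sname = Vic → {(8, Vic, C, 33, 26, x3), (8, Vic, C, 33, 35, fin)}
π_{sname, room, grade, credits} gives {(Vic, 26, C, 8), (Vic, 35, C, 8)}.
Set union of the two operands is {(Ada, 24, B, 2), (Eve, 36, F, 3), (Mo, 16, A, 3), (Quin, 10, B, 7), (Rae, 40, B, 6), (Vic, 26, C, 8), (Vic, 35, C, 8)}.
π_{credits, sname} gives {(2, Ada), (3, Eve), (3, Mo), (6, Rae), (7, Quin), (8, Vic)} (1 duplicate(s) eliminated).

{(2, Ada), (3, Eve), (3, Mo), (6, Rae), (7, Quin), (8, Vic)}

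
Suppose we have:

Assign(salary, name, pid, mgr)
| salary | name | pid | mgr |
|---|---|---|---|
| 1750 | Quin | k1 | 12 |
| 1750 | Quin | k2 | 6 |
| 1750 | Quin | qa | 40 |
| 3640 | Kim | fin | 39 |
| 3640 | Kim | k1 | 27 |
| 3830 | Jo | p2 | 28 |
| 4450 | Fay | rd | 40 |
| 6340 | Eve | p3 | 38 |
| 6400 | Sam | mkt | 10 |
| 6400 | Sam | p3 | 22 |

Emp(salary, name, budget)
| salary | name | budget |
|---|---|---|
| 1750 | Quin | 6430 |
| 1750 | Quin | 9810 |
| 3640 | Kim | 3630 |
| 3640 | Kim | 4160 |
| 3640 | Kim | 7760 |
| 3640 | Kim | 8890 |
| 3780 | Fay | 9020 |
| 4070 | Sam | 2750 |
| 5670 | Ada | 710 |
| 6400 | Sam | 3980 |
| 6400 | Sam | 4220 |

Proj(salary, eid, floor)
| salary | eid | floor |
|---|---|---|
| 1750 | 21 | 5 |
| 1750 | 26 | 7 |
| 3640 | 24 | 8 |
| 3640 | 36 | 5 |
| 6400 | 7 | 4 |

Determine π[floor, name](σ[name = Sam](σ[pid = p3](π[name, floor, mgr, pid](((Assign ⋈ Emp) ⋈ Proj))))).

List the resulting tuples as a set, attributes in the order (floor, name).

{(4, Sam)}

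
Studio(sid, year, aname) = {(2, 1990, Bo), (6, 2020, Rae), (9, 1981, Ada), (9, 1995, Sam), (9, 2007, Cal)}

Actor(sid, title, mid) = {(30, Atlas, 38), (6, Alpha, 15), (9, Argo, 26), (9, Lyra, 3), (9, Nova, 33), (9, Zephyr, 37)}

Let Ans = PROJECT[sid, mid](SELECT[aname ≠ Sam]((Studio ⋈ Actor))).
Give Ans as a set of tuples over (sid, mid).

{(6, 15), (9, 26), (9, 3), (9, 33), (9, 37)}

Joining Studio and Actor on sid yields {(6, 2020, Rae, Alpha, 15), (9, 1981, Ada, Argo, 26), (9, 1981, Ada, Lyra, 3), (9, 1981, Ada, Nova, 33), (9, 1981, Ada, Zephyr, 37), (9, 1995, Sam, Argo, 26), (9, 1995, Sam, Lyra, 3), (9, 1995, Sam, Nova, 33), (9, 1995, Sam, Zephyr, 37), (9, 2007, Cal, Argo, 26), (9, 2007, Cal, Lyra, 3), (9, 2007, Cal, Nova, 33), (9, 2007, Cal, Zephyr, 37)}.
Selection aname ≠ Sam: {(6, 2020, Rae, Alpha, 15), (9, 1981, Ada, Argo, 26), (9, 1981, Ada, Lyra, 3), (9, 1981, Ada, Nova, 33), (9, 1981, Ada, Zephyr, 37), (9, 2007, Cal, Argo, 26), (9, 2007, Cal, Lyra, 3), (9, 2007, Cal, Nova, 33), (9, 2007, Cal, Zephyr, 37)}
Keep only column(s) sid, mid (4 duplicate(s) eliminated): {(6, 15), (9, 26), (9, 3), (9, 33), (9, 37)}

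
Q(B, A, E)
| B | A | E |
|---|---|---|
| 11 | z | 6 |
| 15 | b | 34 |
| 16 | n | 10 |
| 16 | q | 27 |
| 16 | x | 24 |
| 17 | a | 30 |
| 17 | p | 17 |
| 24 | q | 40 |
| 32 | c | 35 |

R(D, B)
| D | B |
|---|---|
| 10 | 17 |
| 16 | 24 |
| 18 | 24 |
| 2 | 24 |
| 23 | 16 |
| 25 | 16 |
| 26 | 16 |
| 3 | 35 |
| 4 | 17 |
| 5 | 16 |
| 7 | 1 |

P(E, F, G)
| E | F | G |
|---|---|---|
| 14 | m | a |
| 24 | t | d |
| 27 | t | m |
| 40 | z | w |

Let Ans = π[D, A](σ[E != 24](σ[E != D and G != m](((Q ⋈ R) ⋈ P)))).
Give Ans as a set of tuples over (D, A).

{(16, q), (18, q), (2, q)}

Q ⋈ R (natural join on B): {(16, n, 10, 23), (16, n, 10, 25), (16, n, 10, 26), (16, n, 10, 5), (16, q, 27, 23), (16, q, 27, 25), (16, q, 27, 26), (16, q, 27, 5), (16, x, 24, 23), (16, x, 24, 25), (16, x, 24, 26), (16, x, 24, 5), (17, a, 30, 10), (17, a, 30, 4), (17, p, 17, 10), (17, p, 17, 4), (24, q, 40, 16), (24, q, 40, 18), (24, q, 40, 2)}
(Q ⋈ R) ⋈ P (natural join on E): {(16, q, 27, 23, t, m), (16, q, 27, 25, t, m), (16, q, 27, 26, t, m), (16, q, 27, 5, t, m), (16, x, 24, 23, t, d), (16, x, 24, 25, t, d), (16, x, 24, 26, t, d), (16, x, 24, 5, t, d), (24, q, 40, 16, z, w), (24, q, 40, 18, z, w), (24, q, 40, 2, z, w)}
Selection E != D and G != m: {(16, x, 24, 23, t, d), (16, x, 24, 25, t, d), (16, x, 24, 26, t, d), (16, x, 24, 5, t, d), (24, q, 40, 16, z, w), (24, q, 40, 18, z, w), (24, q, 40, 2, z, w)}
Selection E != 24: {(24, q, 40, 16, z, w), (24, q, 40, 18, z, w), (24, q, 40, 2, z, w)}
π[D, A]: project onto (D, A) → {(16, q), (18, q), (2, q)}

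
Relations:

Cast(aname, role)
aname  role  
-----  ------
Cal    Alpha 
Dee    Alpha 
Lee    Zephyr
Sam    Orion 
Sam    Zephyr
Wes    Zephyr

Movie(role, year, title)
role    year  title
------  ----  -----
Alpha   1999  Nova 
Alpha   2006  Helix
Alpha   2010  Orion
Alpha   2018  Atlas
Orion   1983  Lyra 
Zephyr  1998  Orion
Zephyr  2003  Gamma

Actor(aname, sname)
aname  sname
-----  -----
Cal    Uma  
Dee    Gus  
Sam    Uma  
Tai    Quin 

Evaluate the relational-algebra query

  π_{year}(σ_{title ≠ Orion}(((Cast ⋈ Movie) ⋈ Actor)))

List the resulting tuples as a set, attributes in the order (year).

Cast ⋈ Movie (natural join on role): {(Cal, Alpha, 1999, Nova), (Cal, Alpha, 2006, Helix), (Cal, Alpha, 2010, Orion), (Cal, Alpha, 2018, Atlas), (Dee, Alpha, 1999, Nova), (Dee, Alpha, 2006, Helix), (Dee, Alpha, 2010, Orion), (Dee, Alpha, 2018, Atlas), (Lee, Zephyr, 1998, Orion), (Lee, Zephyr, 2003, Gamma), (Sam, Orion, 1983, Lyra), (Sam, Zephyr, 1998, Orion), (Sam, Zephyr, 2003, Gamma), (Wes, Zephyr, 1998, Orion), (Wes, Zephyr, 2003, Gamma)}
(Cast ⋈ Movie) ⋈ Actor (natural join on aname): {(Cal, Alpha, 1999, Nova, Uma), (Cal, Alpha, 2006, Helix, Uma), (Cal, Alpha, 2010, Orion, Uma), (Cal, Alpha, 2018, Atlas, Uma), (Dee, Alpha, 1999, Nova, Gus), (Dee, Alpha, 2006, Helix, Gus), (Dee, Alpha, 2010, Orion, Gus), (Dee, Alpha, 2018, Atlas, Gus), (Sam, Orion, 1983, Lyra, Uma), (Sam, Zephyr, 1998, Orion, Uma), (Sam, Zephyr, 2003, Gamma, Uma)}
Filtering on title ≠ Orion leaves {(Cal, Alpha, 1999, Nova, Uma), (Cal, Alpha, 2006, Helix, Uma), (Cal, Alpha, 2018, Atlas, Uma), (Dee, Alpha, 1999, Nova, Gus), (Dee, Alpha, 2006, Helix, Gus), (Dee, Alpha, 2018, Atlas, Gus), (Sam, Orion, 1983, Lyra, Uma), (Sam, Zephyr, 2003, Gamma, Uma)}.
Keep only column(s) year (3 duplicate(s) eliminated): {1983, 1999, 2003, 2006, 2018}

{1983, 1999, 2003, 2006, 2018}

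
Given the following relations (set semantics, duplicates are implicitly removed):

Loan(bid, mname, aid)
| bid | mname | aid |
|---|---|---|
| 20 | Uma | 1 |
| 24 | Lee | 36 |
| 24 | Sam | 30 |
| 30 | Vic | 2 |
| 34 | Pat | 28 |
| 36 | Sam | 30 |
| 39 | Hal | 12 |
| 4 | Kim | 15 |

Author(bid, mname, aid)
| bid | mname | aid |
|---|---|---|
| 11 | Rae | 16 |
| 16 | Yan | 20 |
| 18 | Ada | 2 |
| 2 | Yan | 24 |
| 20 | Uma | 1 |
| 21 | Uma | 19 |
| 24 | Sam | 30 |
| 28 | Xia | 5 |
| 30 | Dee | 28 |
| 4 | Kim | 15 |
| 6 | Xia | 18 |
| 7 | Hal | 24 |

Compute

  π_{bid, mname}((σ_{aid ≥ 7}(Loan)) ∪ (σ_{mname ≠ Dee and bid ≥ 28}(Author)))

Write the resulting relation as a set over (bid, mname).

σ[aid ≥ 7]: keep tuples satisfying aid ≥ 7 → {(24, Lee, 36), (24, Sam, 30), (34, Pat, 28), (36, Sam, 30), (39, Hal, 12), (4, Kim, 15)}
σ[mname ≠ Dee and bid ≥ 28]: keep tuples satisfying mname ≠ Dee and bid ≥ 28 → {(28, Xia, 5)}
Union: {(24, Lee, 36), (24, Sam, 30), (34, Pat, 28), (36, Sam, 30), (39, Hal, 12), (4, Kim, 15)} with {(28, Xia, 5)} → {(24, Lee, 36), (24, Sam, 30), (28, Xia, 5), (34, Pat, 28), (36, Sam, 30), (39, Hal, 12), (4, Kim, 15)}
π[bid, mname]: project onto (bid, mname) → {(24, Lee), (24, Sam), (28, Xia), (34, Pat), (36, Sam), (39, Hal), (4, Kim)}

{(24, Lee), (24, Sam), (28, Xia), (34, Pat), (36, Sam), (39, Hal), (4, Kim)}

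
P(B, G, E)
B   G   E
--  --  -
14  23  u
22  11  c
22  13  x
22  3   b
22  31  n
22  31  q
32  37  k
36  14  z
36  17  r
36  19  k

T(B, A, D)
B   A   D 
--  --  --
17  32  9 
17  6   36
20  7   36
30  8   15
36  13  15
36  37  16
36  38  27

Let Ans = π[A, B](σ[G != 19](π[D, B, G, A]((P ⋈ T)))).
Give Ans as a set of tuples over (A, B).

{(13, 36), (37, 36), (38, 36)}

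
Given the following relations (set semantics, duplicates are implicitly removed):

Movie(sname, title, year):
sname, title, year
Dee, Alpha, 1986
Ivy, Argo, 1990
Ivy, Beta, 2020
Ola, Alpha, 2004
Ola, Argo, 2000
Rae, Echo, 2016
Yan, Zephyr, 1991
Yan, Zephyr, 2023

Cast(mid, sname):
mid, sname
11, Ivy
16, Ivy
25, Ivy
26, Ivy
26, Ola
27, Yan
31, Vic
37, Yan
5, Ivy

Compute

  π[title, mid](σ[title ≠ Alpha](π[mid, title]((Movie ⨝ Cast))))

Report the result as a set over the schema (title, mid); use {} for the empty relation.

{(Argo, 11), (Argo, 16), (Argo, 25), (Argo, 26), (Argo, 5), (Beta, 11), (Beta, 16), (Beta, 25), (Beta, 26), (Beta, 5), (Zephyr, 27), (Zephyr, 37)}

Joining Movie and Cast on sname yields {(Ivy, Argo, 1990, 11), (Ivy, Argo, 1990, 16), (Ivy, Argo, 1990, 25), (Ivy, Argo, 1990, 26), (Ivy, Argo, 1990, 5), (Ivy, Beta, 2020, 11), (Ivy, Beta, 2020, 16), (Ivy, Beta, 2020, 25), (Ivy, Beta, 2020, 26), (Ivy, Beta, 2020, 5), (Ola, Alpha, 2004, 26), (Ola, Argo, 2000, 26), (Yan, Zephyr, 1991, 27), (Yan, Zephyr, 1991, 37), (Yan, Zephyr, 2023, 27), (Yan, Zephyr, 2023, 37)}.
π_{mid, title} gives {(11, Argo), (11, Beta), (16, Argo), (16, Beta), (25, Argo), (25, Beta), (26, Alpha), (26, Argo), (26, Beta), (27, Zephyr), (37, Zephyr), (5, Argo), (5, Beta)} (3 duplicate(s) eliminated).
Apply σ_{title ≠ Alpha}; surviving tuples: {(11, Argo), (11, Beta), (16, Argo), (16, Beta), (25, Argo), (25, Beta), (26, Argo), (26, Beta), (27, Zephyr), (37, Zephyr), (5, Argo), (5, Beta)}
π_{title, mid} gives {(Argo, 11), (Argo, 16), (Argo, 25), (Argo, 26), (Argo, 5), (Beta, 11), (Beta, 16), (Beta, 25), (Beta, 26), (Beta, 5), (Zephyr, 27), (Zephyr, 37)}.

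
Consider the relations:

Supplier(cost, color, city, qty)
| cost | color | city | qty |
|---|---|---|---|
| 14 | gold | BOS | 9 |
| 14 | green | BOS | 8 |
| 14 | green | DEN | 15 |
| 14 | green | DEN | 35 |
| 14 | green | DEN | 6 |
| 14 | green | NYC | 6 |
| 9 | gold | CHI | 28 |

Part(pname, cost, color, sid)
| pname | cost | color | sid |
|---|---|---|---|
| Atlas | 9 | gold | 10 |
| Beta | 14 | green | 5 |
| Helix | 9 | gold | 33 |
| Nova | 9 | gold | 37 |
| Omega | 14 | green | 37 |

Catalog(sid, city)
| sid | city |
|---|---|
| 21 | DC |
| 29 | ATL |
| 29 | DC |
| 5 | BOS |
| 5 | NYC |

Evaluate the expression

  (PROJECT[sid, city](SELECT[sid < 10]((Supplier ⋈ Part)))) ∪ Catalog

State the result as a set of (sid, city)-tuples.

{(21, DC), (29, ATL), (29, DC), (5, BOS), (5, DEN), (5, NYC)}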